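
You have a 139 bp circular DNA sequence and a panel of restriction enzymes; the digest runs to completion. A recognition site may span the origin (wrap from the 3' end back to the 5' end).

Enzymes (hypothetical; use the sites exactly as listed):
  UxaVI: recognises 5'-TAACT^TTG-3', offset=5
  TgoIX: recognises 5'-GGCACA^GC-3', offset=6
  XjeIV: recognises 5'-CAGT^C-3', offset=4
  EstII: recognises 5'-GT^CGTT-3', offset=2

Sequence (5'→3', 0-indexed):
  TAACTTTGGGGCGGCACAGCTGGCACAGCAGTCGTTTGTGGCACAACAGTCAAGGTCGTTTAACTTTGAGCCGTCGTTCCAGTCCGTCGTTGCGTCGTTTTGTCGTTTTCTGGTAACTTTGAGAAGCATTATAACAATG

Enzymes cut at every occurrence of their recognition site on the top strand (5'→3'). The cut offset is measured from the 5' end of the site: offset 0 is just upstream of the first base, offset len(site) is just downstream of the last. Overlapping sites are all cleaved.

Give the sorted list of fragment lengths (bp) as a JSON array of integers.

[4,5,6,8,8,9,9,9,9,13,15,18,26]

Scan for sites:
  UxaVI TAACTTTG/5: at [0, 60, 113] ⇒ [5, 65, 118]
  TgoIX GGCACAGC/6: at [12, 21] ⇒ [18, 27]
  XjeIV CAGTC/4: at [28, 46, 79] ⇒ [32, 50, 83]
  EstII GTCGTT/2: at [30, 54, 72, 85, 93, 101] ⇒ [32, 56, 74, 87, 95, 103]

Pooled cuts: [5, 18, 27, 32, 50, 56, 65, 74, 83, 87, 95, 103, 118]

Fragments:
  5→18: 13 bp
  18→27: 9 bp
  27→32: 5 bp
  32→50: 18 bp
  50→56: 6 bp
  56→65: 9 bp
  65→74: 9 bp
  74→83: 9 bp
  83→87: 4 bp
  87→95: 8 bp
  95→103: 8 bp
  103→118: 15 bp
  118→5 (wrap): 139-118+5 = 26 bp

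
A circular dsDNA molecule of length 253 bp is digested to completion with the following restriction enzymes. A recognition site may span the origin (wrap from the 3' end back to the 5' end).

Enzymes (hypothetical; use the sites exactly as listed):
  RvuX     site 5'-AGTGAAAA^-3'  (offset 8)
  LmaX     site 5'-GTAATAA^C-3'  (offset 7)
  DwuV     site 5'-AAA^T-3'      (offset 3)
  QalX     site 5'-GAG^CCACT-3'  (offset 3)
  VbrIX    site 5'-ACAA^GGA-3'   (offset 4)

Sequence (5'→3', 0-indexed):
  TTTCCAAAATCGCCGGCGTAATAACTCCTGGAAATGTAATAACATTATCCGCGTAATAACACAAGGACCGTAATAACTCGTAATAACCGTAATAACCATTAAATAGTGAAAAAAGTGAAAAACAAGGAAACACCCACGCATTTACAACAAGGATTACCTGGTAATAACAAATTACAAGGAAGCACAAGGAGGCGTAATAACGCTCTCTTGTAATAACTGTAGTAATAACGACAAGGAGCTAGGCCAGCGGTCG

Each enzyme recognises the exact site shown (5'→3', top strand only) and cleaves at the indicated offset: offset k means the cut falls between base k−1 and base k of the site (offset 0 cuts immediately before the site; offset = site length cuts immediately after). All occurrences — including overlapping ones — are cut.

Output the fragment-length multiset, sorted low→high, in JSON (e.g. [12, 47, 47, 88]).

Per-enzyme occurrences:
  RvuX (AGTGAAAA, off=8): starts [104, 113] → cuts [112, 121]
  LmaX (GTAATAAC, off=7): starts [17, 35, 52, 69, 79, 88, 160, 193, 209, 221] → cuts [24, 42, 59, 76, 86, 95, 167, 200, 216, 228]
  DwuV (AAAT, off=3): starts [6, 31, 100, 168] → cuts [9, 34, 103, 171]
  QalX (GAGCCACT, off=3): no sites
  VbrIX (ACAAGGA, off=4): starts [60, 121, 146, 173, 183, 230] → cuts [64, 125, 150, 177, 187, 234]

Pooled cuts: [9, 24, 34, 42, 59, 64, 76, 86, 95, 103, 112, 121, 125, 150, 167, 171, 177, 187, 200, 216, 228, 234]

Fragments:
  9→24: 15 bp
  24→34: 10 bp
  34→42: 8 bp
  42→59: 17 bp
  59→64: 5 bp
  64→76: 12 bp
  76→86: 10 bp
  86→95: 9 bp
  95→103: 8 bp
  103→112: 9 bp
  112→121: 9 bp
  121→125: 4 bp
  125→150: 25 bp
  150→167: 17 bp
  167→171: 4 bp
  171→177: 6 bp
  177→187: 10 bp
  187→200: 13 bp
  200→216: 16 bp
  216→228: 12 bp
  228→234: 6 bp
  234→9 (wrap): 253-234+9 = 28 bp

[4,4,5,6,6,8,8,9,9,9,10,10,10,12,12,13,15,16,17,17,25,28]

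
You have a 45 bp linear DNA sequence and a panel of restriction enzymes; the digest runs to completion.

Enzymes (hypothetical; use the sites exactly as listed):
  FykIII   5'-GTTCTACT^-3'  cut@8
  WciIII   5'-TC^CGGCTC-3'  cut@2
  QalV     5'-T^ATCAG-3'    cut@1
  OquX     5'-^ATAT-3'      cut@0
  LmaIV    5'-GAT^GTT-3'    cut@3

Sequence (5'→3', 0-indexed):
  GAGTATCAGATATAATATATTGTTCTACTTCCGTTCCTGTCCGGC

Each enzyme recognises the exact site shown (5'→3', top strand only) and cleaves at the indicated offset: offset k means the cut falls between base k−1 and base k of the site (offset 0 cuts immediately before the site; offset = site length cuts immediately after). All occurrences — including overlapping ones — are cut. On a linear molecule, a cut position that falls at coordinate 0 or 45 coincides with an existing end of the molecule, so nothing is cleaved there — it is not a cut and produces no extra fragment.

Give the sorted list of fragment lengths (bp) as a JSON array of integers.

[2,4,5,5,13,16]

Per-enzyme occurrences:
  FykIII GTTCTACT/8: at [21] ⇒ [29]
  WciIII (TCCGGCTC, off=2): no sites
  QalV TATCAG/1: at [3] ⇒ [4]
  OquX ATAT/0: at [9, 14, 16] ⇒ [9, 14, 16]
  LmaIV (GATGTT, off=3): no sites

Pooled cuts: [4, 9, 14, 16, 29]

Fragment lengths:
  [0,4): 4 bp
  [4,9): 5 bp
  [9,14): 5 bp
  [14,16): 2 bp
  [16,29): 13 bp
  [29,45): 16 bp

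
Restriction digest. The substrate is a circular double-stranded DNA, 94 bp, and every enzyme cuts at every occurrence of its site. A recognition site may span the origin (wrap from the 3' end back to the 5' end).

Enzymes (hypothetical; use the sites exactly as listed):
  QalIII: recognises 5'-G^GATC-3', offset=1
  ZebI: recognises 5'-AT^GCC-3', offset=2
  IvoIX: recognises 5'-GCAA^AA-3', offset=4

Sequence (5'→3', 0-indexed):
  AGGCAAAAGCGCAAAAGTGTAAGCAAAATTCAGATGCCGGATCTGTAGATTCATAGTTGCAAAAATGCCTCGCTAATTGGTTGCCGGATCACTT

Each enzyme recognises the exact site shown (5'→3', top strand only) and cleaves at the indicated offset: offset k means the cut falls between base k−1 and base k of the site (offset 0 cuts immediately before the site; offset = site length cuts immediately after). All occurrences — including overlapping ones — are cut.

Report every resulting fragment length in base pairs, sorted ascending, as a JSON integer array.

Per-enzyme occurrences:
  QalIII GGATC/1: at [38, 85] ⇒ [39, 86]
  ZebI ATGCC/2: at [33, 64] ⇒ [35, 66]
  IvoIX GCAAAA/4: at [2, 10, 22, 58] ⇒ [6, 14, 26, 62]

All cut coordinates (distinct, sorted): [6, 14, 26, 35, 39, 62, 66, 86]

Fragment lengths:
  6→14: 8 bp
  14→26: 12 bp
  26→35: 9 bp
  35→39: 4 bp
  39→62: 23 bp
  62→66: 4 bp
  66→86: 20 bp
  86→6 (wrap): 94-86+6 = 14 bp

[4,4,8,9,12,14,20,23]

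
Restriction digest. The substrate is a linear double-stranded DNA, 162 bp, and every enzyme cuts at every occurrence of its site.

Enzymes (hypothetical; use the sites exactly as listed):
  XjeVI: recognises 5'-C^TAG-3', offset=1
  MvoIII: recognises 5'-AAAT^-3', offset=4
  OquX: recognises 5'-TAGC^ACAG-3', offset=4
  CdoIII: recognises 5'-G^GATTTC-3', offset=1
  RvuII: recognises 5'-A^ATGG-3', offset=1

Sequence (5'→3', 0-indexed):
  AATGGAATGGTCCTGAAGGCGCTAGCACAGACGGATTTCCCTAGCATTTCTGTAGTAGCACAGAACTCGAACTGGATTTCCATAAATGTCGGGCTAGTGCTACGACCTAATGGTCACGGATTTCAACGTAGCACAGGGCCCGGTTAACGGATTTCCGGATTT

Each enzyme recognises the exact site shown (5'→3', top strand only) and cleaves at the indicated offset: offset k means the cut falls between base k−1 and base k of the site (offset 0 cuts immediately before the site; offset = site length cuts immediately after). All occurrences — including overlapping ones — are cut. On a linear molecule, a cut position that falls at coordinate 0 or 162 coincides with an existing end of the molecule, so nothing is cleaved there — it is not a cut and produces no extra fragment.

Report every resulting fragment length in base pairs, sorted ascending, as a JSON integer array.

Per-enzyme occurrences:
  XjeVI CTAG/1: at [21, 40, 93] ⇒ [22, 41, 94]
  MvoIII AAAT/4: at [83] ⇒ [87]
  OquX TAGCACAG/4: at [22, 55, 128] ⇒ [26, 59, 132]
  CdoIII GGATTTC/1: at [32, 73, 117, 148] ⇒ [33, 74, 118, 149]
  RvuII AATGG/1: at [0, 5, 108] ⇒ [1, 6, 109]

All cut coordinates (distinct, sorted): [1, 6, 22, 26, 33, 41, 59, 74, 87, 94, 109, 118, 132, 149]

Fragments:
  [0,1): 1 bp
  [1,6): 5 bp
  [6,22): 16 bp
  [22,26): 4 bp
  [26,33): 7 bp
  [33,41): 8 bp
  [41,59): 18 bp
  [59,74): 15 bp
  [74,87): 13 bp
  [87,94): 7 bp
  [94,109): 15 bp
  [109,118): 9 bp
  [118,132): 14 bp
  [132,149): 17 bp
  [149,162): 13 bp

[1,4,5,7,7,8,9,13,13,14,15,15,16,17,18]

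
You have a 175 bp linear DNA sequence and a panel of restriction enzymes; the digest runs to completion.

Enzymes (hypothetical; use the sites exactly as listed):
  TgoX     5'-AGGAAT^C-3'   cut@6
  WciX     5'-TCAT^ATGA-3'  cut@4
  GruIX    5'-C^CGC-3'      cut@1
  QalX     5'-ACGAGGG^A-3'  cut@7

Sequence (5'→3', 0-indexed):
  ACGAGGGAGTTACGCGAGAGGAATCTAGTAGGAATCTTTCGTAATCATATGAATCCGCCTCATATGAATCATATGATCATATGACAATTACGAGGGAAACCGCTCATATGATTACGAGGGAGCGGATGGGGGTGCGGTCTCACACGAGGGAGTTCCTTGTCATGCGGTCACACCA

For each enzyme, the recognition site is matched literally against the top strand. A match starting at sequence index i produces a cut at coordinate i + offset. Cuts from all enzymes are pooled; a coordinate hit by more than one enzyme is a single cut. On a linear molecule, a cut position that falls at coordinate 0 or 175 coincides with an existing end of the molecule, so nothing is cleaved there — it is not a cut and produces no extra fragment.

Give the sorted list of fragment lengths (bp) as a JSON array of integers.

[4,7,7,7,8,8,9,11,13,13,16,17,25,30]

Site scan:
  TgoX AGGAATC/6: at [18, 29] ⇒ [24, 35]
  WciX TCATATGA/4: at [44, 59, 68, 76, 103] ⇒ [48, 63, 72, 80, 107]
  GruIX CCGC/1: at [54, 99] ⇒ [55, 100]
  QalX ACGAGGGA/7: at [0, 89, 113, 143] ⇒ [7, 96, 120, 150]

Pooled cuts: [7, 24, 35, 48, 55, 63, 72, 80, 96, 100, 107, 120, 150]

Fragment lengths:
  [0,7): 7 bp
  [7,24): 17 bp
  [24,35): 11 bp
  [35,48): 13 bp
  [48,55): 7 bp
  [55,63): 8 bp
  [63,72): 9 bp
  [72,80): 8 bp
  [80,96): 16 bp
  [96,100): 4 bp
  [100,107): 7 bp
  [107,120): 13 bp
  [120,150): 30 bp
  [150,175): 25 bp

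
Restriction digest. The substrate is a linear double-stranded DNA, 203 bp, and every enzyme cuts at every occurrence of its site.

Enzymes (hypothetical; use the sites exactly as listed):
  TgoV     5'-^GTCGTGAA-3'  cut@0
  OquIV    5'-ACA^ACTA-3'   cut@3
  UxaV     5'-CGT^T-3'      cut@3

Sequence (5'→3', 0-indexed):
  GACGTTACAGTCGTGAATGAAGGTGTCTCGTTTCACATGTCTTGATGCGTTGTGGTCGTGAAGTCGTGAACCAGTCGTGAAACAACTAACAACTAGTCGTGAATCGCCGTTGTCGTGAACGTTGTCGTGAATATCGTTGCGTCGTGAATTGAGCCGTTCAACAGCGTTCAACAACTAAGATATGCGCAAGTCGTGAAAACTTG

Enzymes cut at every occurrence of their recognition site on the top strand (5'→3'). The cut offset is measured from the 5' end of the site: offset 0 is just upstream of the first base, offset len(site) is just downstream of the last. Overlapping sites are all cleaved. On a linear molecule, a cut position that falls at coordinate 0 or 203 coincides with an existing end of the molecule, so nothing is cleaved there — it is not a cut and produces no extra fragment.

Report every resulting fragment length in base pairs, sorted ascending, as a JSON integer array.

[1,1,3,4,4,4,5,6,7,8,10,11,11,11,14,14,15,16,17,19,22]

Site scan:
  TgoV (GTCGTGAA, off=0): starts [9, 54, 62, 73, 95, 111, 123, 140, 189] → cuts [9, 54, 62, 73, 95, 111, 123, 140, 189]
  OquIV (ACAACTA, off=3): starts [81, 88, 170] → cuts [84, 91, 173]
  UxaV (CGTT, off=3): starts [2, 28, 47, 107, 119, 134, 154, 164] → cuts [5, 31, 50, 110, 122, 137, 157, 167]

All cut coordinates (distinct, sorted): [5, 9, 31, 50, 54, 62, 73, 84, 91, 95, 110, 111, 122, 123, 137, 140, 157, 167, 173, 189]

Fragments:
  [0,5): 5 bp
  [5,9): 4 bp
  [9,31): 22 bp
  [31,50): 19 bp
  [50,54): 4 bp
  [54,62): 8 bp
  [62,73): 11 bp
  [73,84): 11 bp
  [84,91): 7 bp
  [91,95): 4 bp
  [95,110): 15 bp
  [110,111): 1 bp
  [111,122): 11 bp
  [122,123): 1 bp
  [123,137): 14 bp
  [137,140): 3 bp
  [140,157): 17 bp
  [157,167): 10 bp
  [167,173): 6 bp
  [173,189): 16 bp
  [189,203): 14 bp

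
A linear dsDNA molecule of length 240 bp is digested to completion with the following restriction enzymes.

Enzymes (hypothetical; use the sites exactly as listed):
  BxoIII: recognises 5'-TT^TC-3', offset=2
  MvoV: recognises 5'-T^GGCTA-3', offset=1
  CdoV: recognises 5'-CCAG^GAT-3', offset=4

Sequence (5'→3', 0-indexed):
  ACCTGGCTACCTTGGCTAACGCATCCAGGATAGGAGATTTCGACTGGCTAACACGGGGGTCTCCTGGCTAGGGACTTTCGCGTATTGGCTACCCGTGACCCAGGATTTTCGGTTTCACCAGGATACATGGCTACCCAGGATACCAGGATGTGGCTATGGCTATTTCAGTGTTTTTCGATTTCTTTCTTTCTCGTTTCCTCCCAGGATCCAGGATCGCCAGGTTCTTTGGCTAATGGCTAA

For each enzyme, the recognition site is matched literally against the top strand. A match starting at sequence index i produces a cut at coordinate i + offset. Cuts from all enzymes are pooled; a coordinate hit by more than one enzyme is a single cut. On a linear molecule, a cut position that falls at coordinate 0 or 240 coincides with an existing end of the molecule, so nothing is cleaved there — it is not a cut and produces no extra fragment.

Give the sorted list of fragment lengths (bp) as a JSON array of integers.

[4,4,4,5,5,6,6,6,6,6,7,7,7,7,7,7,8,9,9,9,10,10,11,12,15,16,17,20]

Site scan:
  BxoIII (TTTC, off=2): starts [37, 75, 106, 112, 162, 172, 178, 182, 186, 193] → cuts [39, 77, 108, 114, 164, 174, 180, 184, 188, 195]
  MvoV (TGGCTA, off=1): starts [3, 12, 44, 64, 85, 127, 150, 156, 226, 233] → cuts [4, 13, 45, 65, 86, 128, 151, 157, 227, 234]
  CdoV (CCAGGAT, off=4): starts [24, 99, 117, 134, 142, 200, 207] → cuts [28, 103, 121, 138, 146, 204, 211]

Pooled cuts: [4, 13, 28, 39, 45, 65, 77, 86, 103, 108, 114, 121, 128, 138, 146, 151, 157, 164, 174, 180, 184, 188, 195, 204, 211, 227, 234]

Fragment lengths:
  [0,4): 4 bp
  [4,13): 9 bp
  [13,28): 15 bp
  [28,39): 11 bp
  [39,45): 6 bp
  [45,65): 20 bp
  [65,77): 12 bp
  [77,86): 9 bp
  [86,103): 17 bp
  [103,108): 5 bp
  [108,114): 6 bp
  [114,121): 7 bp
  [121,128): 7 bp
  [128,138): 10 bp
  [138,146): 8 bp
  [146,151): 5 bp
  [151,157): 6 bp
  [157,164): 7 bp
  [164,174): 10 bp
  [174,180): 6 bp
  [180,184): 4 bp
  [184,188): 4 bp
  [188,195): 7 bp
  [195,204): 9 bp
  [204,211): 7 bp
  [211,227): 16 bp
  [227,234): 7 bp
  [234,240): 6 bp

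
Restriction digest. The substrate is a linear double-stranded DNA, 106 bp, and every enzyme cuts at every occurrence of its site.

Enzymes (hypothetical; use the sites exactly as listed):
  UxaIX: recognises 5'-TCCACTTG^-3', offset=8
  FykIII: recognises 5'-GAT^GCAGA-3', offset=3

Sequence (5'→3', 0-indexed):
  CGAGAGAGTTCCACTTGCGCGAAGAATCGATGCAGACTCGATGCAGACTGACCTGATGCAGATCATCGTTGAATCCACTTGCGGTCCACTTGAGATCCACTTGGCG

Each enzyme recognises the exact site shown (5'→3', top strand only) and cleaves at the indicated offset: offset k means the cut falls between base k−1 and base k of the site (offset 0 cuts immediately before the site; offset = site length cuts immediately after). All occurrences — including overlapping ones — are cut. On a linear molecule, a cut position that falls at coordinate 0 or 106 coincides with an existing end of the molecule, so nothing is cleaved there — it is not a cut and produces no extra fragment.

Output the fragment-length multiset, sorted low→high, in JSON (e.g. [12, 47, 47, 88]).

[3,11,11,11,14,15,17,24]

Scan for sites:
  UxaIX TCCACTTG/8: at [9, 73, 84, 95] ⇒ [17, 81, 92, 103]
  FykIII GATGCAGA/3: at [28, 39, 54] ⇒ [31, 42, 57]

All cut coordinates (distinct, sorted): [17, 31, 42, 57, 81, 92, 103]

Fragments:
  [0,17): 17 bp
  [17,31): 14 bp
  [31,42): 11 bp
  [42,57): 15 bp
  [57,81): 24 bp
  [81,92): 11 bp
  [92,103): 11 bp
  [103,106): 3 bp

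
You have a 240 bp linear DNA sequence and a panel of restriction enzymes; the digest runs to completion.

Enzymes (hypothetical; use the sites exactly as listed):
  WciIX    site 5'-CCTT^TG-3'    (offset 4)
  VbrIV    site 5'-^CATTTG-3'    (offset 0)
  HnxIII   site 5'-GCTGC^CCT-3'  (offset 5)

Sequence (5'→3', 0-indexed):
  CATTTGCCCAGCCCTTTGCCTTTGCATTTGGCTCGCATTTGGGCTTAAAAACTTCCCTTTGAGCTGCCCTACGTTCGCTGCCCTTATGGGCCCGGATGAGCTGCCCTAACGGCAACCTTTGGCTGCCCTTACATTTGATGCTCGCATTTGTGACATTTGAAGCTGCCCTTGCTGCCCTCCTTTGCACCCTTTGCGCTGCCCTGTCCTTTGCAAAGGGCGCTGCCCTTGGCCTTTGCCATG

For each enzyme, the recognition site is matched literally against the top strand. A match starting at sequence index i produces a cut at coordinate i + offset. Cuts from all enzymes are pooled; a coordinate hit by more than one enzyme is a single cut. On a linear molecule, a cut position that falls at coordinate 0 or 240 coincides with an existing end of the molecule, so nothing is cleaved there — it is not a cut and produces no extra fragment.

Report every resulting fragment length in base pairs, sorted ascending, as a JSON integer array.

Per-enzyme occurrences:
  WciIX CCTTTG/4: at [12, 18, 55, 115, 178, 187, 204, 229] ⇒ [16, 22, 59, 119, 182, 191, 208, 233]
  VbrIV CATTTG/0: at [0, 24, 35, 131, 144, 153] ⇒ [24, 35, 131, 144, 153] (position 0 is a terminus of the linear molecule — no cut)
  HnxIII GCTGCCCT/5: at [62, 76, 99, 121, 161, 170, 194, 218] ⇒ [67, 81, 104, 126, 166, 175, 199, 223]

Pooled cuts: [16, 22, 24, 35, 59, 67, 81, 104, 119, 126, 131, 144, 153, 166, 175, 182, 191, 199, 208, 223, 233]

Fragments:
  [0,16): 16 bp
  [16,22): 6 bp
  [22,24): 2 bp
  [24,35): 11 bp
  [35,59): 24 bp
  [59,67): 8 bp
  [67,81): 14 bp
  [81,104): 23 bp
  [104,119): 15 bp
  [119,126): 7 bp
  [126,131): 5 bp
  [131,144): 13 bp
  [144,153): 9 bp
  [153,166): 13 bp
  [166,175): 9 bp
  [175,182): 7 bp
  [182,191): 9 bp
  [191,199): 8 bp
  [199,208): 9 bp
  [208,223): 15 bp
  [223,233): 10 bp
  [233,240): 7 bp

[2,5,6,7,7,7,8,8,9,9,9,9,10,11,13,13,14,15,15,16,23,24]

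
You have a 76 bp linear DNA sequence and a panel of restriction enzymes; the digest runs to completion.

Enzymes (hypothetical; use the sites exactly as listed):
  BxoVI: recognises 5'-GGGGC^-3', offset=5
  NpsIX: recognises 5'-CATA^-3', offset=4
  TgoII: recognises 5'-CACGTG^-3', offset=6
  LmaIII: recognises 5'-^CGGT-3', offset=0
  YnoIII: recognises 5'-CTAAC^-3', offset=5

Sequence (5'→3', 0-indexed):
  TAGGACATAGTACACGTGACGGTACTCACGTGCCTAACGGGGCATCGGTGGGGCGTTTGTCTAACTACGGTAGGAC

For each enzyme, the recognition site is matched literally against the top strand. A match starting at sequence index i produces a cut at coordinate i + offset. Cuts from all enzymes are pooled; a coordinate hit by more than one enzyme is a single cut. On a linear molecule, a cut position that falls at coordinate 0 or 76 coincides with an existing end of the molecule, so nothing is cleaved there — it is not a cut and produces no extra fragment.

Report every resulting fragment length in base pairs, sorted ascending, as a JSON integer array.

Scan for sites:
  BxoVI GGGGC/5: at [38, 49] ⇒ [43, 54]
  NpsIX CATA/4: at [5] ⇒ [9]
  TgoII CACGTG/6: at [12, 26] ⇒ [18, 32]
  LmaIII CGGT/0: at [19, 45, 67] ⇒ [19, 45, 67]
  YnoIII CTAAC/5: at [33, 60] ⇒ [38, 65]

Pooled cuts: [9, 18, 19, 32, 38, 43, 45, 54, 65, 67]

Fragment lengths:
  [0,9): 9 bp
  [9,18): 9 bp
  [18,19): 1 bp
  [19,32): 13 bp
  [32,38): 6 bp
  [38,43): 5 bp
  [43,45): 2 bp
  [45,54): 9 bp
  [54,65): 11 bp
  [65,67): 2 bp
  [67,76): 9 bp

[1,2,2,5,6,9,9,9,9,11,13]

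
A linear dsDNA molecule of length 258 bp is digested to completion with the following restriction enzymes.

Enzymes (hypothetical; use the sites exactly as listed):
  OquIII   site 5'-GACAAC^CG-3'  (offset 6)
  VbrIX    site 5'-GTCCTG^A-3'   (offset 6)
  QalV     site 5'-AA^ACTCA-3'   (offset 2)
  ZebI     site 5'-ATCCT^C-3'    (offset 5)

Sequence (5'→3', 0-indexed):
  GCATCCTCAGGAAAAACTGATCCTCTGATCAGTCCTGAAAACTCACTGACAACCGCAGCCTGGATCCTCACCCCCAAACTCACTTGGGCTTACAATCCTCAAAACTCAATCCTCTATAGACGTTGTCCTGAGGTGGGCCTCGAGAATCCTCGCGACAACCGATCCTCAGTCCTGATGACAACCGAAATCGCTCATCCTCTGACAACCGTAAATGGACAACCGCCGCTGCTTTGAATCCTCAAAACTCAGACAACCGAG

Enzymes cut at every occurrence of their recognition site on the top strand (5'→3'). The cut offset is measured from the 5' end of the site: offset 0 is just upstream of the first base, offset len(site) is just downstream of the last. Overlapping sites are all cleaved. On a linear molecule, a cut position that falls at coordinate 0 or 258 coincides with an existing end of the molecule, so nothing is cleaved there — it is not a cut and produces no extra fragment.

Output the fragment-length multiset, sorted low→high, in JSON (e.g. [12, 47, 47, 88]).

Scan for sites:
  OquIII (GACAACCG, off=6): starts [47, 153, 176, 200, 214, 248] → cuts [53, 159, 182, 206, 220, 254]
  VbrIX (GTCCTGA, off=6): starts [31, 124, 168] → cuts [37, 130, 174]
  QalV (AAACTCA, off=2): starts [38, 75, 101, 241] → cuts [40, 77, 103, 243]
  ZebI (ATCCTC, off=5): starts [2, 19, 63, 94, 108, 145, 161, 193, 234] → cuts [7, 24, 68, 99, 113, 150, 166, 198, 239]

Pooled cuts: [7, 24, 37, 40, 53, 68, 77, 99, 103, 113, 130, 150, 159, 166, 174, 182, 198, 206, 220, 239, 243, 254]

Fragments:
  [0,7): 7 bp
  [7,24): 17 bp
  [24,37): 13 bp
  [37,40): 3 bp
  [40,53): 13 bp
  [53,68): 15 bp
  [68,77): 9 bp
  [77,99): 22 bp
  [99,103): 4 bp
  [103,113): 10 bp
  [113,130): 17 bp
  [130,150): 20 bp
  [150,159): 9 bp
  [159,166): 7 bp
  [166,174): 8 bp
  [174,182): 8 bp
  [182,198): 16 bp
  [198,206): 8 bp
  [206,220): 14 bp
  [220,239): 19 bp
  [239,243): 4 bp
  [243,254): 11 bp
  [254,258): 4 bp

[3,4,4,4,7,7,8,8,8,9,9,10,11,13,13,14,15,16,17,17,19,20,22]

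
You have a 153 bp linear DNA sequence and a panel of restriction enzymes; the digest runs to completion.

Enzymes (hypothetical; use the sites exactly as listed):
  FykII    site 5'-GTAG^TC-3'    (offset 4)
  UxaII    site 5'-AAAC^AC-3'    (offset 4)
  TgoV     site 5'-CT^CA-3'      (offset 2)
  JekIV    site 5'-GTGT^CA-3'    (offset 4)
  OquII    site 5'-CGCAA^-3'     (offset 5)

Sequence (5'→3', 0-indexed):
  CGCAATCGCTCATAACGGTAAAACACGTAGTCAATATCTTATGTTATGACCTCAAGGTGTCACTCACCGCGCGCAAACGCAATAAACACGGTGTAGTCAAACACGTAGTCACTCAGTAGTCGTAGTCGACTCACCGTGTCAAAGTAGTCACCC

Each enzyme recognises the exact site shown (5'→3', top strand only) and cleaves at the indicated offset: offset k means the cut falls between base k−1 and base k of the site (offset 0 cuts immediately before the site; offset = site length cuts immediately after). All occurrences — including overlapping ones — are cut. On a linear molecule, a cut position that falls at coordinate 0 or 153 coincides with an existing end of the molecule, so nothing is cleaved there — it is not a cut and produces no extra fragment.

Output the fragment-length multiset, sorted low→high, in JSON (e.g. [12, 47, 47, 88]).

[4,5,5,5,5,6,6,6,6,6,6,6,6,8,8,8,9,12,14,22]

Per-enzyme occurrences:
  FykII GTAGTC/4: at [26, 92, 104, 115, 121, 143] ⇒ [30, 96, 108, 119, 125, 147]
  UxaII AAACAC/4: at [20, 83, 98] ⇒ [24, 87, 102]
  TgoV CTCA/2: at [8, 50, 62, 111, 129] ⇒ [10, 52, 64, 113, 131]
  JekIV GTGTCA/4: at [56, 135] ⇒ [60, 139]
  OquII CGCAA/5: at [0, 71, 77] ⇒ [5, 76, 82]

All cut coordinates (distinct, sorted): [5, 10, 24, 30, 52, 60, 64, 76, 82, 87, 96, 102, 108, 113, 119, 125, 131, 139, 147]

Fragment lengths:
  [0,5): 5 bp
  [5,10): 5 bp
  [10,24): 14 bp
  [24,30): 6 bp
  [30,52): 22 bp
  [52,60): 8 bp
  [60,64): 4 bp
  [64,76): 12 bp
  [76,82): 6 bp
  [82,87): 5 bp
  [87,96): 9 bp
  [96,102): 6 bp
  [102,108): 6 bp
  [108,113): 5 bp
  [113,119): 6 bp
  [119,125): 6 bp
  [125,131): 6 bp
  [131,139): 8 bp
  [139,147): 8 bp
  [147,153): 6 bp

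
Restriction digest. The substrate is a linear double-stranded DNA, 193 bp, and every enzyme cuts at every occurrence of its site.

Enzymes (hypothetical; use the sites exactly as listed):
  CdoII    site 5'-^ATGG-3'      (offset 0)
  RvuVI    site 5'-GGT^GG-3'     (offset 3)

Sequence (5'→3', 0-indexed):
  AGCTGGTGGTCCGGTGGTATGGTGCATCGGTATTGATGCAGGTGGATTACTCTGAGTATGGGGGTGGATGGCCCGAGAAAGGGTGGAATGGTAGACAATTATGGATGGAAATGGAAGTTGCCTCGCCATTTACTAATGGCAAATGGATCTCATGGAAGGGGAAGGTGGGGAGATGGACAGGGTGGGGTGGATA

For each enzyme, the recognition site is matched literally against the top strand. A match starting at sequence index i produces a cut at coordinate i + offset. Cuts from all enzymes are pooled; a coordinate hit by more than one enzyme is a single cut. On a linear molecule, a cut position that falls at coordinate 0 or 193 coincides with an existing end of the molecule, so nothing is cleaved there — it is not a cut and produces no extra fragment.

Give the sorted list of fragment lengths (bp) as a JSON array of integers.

Scan for sites:
  CdoII (ATGG, off=0): starts [18, 57, 67, 87, 100, 104, 110, 135, 142, 151, 172] → cuts [18, 57, 67, 87, 100, 104, 110, 135, 142, 151, 172]
  RvuVI (GGTGG, off=3): starts [4, 12, 40, 62, 81, 163, 180, 185] → cuts [7, 15, 43, 65, 84, 166, 183, 188]

All cut coordinates (distinct, sorted): [7, 15, 18, 43, 57, 65, 67, 84, 87, 100, 104, 110, 135, 142, 151, 166, 172, 183, 188]

Fragments:
  [0,7): 7 bp
  [7,15): 8 bp
  [15,18): 3 bp
  [18,43): 25 bp
  [43,57): 14 bp
  [57,65): 8 bp
  [65,67): 2 bp
  [67,84): 17 bp
  [84,87): 3 bp
  [87,100): 13 bp
  [100,104): 4 bp
  [104,110): 6 bp
  [110,135): 25 bp
  [135,142): 7 bp
  [142,151): 9 bp
  [151,166): 15 bp
  [166,172): 6 bp
  [172,183): 11 bp
  [183,188): 5 bp
  [188,193): 5 bp

[2,3,3,4,5,5,6,6,7,7,8,8,9,11,13,14,15,17,25,25]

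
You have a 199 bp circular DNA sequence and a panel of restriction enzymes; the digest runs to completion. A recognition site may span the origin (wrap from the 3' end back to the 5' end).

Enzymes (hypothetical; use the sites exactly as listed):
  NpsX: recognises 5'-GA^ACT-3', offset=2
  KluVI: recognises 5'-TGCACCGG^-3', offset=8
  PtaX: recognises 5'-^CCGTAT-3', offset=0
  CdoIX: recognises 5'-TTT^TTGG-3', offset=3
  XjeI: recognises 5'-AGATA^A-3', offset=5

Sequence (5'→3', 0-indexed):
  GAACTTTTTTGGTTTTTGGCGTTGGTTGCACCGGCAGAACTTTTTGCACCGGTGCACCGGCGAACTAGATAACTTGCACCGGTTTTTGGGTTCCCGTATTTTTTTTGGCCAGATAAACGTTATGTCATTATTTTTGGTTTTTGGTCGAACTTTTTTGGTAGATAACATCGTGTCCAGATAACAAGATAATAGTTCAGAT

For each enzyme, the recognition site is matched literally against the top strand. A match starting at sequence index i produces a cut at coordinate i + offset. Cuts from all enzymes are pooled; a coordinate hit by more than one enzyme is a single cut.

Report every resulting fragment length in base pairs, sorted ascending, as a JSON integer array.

[3,3,4,6,6,7,7,8,8,8,8,8,10,11,11,11,13,14,16,18,19]

Scan for sites:
  NpsX GAACT/2: at [0, 36, 61, 146] ⇒ [2, 38, 63, 148]
  KluVI TGCACCGG/8: at [26, 44, 52, 74] ⇒ [34, 52, 60, 82]
  PtaX CCGTAT/0: at [93] ⇒ [93]
  CdoIX TTTTTGG/3: at [5, 12, 82, 101, 130, 137, 151] ⇒ [8, 15, 85, 104, 133, 140, 154]
  XjeI AGATAA/5: at [66, 110, 159, 175, 183] ⇒ [71, 115, 164, 180, 188]

Pooled cuts: [2, 8, 15, 34, 38, 52, 60, 63, 71, 82, 85, 93, 104, 115, 133, 140, 148, 154, 164, 180, 188]

Fragments:
  2→8: 6 bp
  8→15: 7 bp
  15→34: 19 bp
  34→38: 4 bp
  38→52: 14 bp
  52→60: 8 bp
  60→63: 3 bp
  63→71: 8 bp
  71→82: 11 bp
  82→85: 3 bp
  85→93: 8 bp
  93→104: 11 bp
  104→115: 11 bp
  115→133: 18 bp
  133→140: 7 bp
  140→148: 8 bp
  148→154: 6 bp
  154→164: 10 bp
  164→180: 16 bp
  180→188: 8 bp
  188→2 (wrap): 199-188+2 = 13 bp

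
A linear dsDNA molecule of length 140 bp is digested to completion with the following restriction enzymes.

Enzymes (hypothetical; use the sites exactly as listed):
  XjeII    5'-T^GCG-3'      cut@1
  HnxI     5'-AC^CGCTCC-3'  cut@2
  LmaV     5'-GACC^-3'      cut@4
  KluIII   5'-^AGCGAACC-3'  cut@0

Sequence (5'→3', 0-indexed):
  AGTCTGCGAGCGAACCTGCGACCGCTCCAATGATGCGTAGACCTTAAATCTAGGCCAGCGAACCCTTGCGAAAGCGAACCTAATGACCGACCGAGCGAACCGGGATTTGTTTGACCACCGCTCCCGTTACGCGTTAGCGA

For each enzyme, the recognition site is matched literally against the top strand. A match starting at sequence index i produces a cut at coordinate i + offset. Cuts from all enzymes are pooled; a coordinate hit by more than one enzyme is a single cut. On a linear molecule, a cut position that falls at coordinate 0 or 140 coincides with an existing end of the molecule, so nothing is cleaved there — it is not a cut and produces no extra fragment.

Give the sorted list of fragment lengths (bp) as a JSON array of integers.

Site scan:
  XjeII (TGCG, off=1): starts [4, 16, 33, 66] → cuts [5, 17, 34, 67]
  HnxI (ACCGCTCC, off=2): starts [20, 116] → cuts [22, 118]
  LmaV (GACC, off=4): starts [19, 39, 84, 88, 112] → cuts [23, 43, 88, 92, 116]
  KluIII (AGCGAACC, off=0): starts [8, 56, 72, 93] → cuts [8, 56, 72, 93]

All cut coordinates (distinct, sorted): [5, 8, 17, 22, 23, 34, 43, 56, 67, 72, 88, 92, 93, 116, 118]

Fragment lengths:
  [0,5): 5 bp
  [5,8): 3 bp
  [8,17): 9 bp
  [17,22): 5 bp
  [22,23): 1 bp
  [23,34): 11 bp
  [34,43): 9 bp
  [43,56): 13 bp
  [56,67): 11 bp
  [67,72): 5 bp
  [72,88): 16 bp
  [88,92): 4 bp
  [92,93): 1 bp
  [93,116): 23 bp
  [116,118): 2 bp
  [118,140): 22 bp

[1,1,2,3,4,5,5,5,9,9,11,11,13,16,22,23]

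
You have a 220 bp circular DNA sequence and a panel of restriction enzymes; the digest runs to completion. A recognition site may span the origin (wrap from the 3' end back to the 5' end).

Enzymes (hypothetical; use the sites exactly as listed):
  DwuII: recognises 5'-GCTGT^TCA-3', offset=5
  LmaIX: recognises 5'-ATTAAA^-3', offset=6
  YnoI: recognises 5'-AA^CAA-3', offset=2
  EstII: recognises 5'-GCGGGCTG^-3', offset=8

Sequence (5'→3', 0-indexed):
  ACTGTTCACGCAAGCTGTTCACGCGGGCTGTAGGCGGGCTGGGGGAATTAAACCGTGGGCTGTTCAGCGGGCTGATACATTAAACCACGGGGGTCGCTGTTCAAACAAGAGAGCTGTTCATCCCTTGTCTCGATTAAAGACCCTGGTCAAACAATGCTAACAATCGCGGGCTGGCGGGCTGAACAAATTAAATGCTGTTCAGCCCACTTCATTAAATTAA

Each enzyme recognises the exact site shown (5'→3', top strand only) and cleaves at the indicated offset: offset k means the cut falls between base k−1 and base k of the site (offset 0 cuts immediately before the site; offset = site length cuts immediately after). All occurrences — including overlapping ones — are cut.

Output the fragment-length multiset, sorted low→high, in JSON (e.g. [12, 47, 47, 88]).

Site scan:
  DwuII (GCTGTTCA, off=5): starts [13, 58, 95, 112, 193] → cuts [18, 63, 100, 117, 198]
  LmaIX (ATTAAA, off=6): starts [46, 78, 132, 186, 210, 215] → cuts [1, 52, 84, 138, 192, 216]
  YnoI (AACAA, off=2): starts [103, 149, 158, 181] → cuts [105, 151, 160, 183]
  EstII (GCGGGCTG, off=8): starts [22, 33, 66, 165, 173] → cuts [30, 41, 74, 173, 181]

All cut coordinates (distinct, sorted): [1, 18, 30, 41, 52, 63, 74, 84, 100, 105, 117, 138, 151, 160, 173, 181, 183, 192, 198, 216]

Fragment lengths:
  1→18: 17 bp
  18→30: 12 bp
  30→41: 11 bp
  41→52: 11 bp
  52→63: 11 bp
  63→74: 11 bp
  74→84: 10 bp
  84→100: 16 bp
  100→105: 5 bp
  105→117: 12 bp
  117→138: 21 bp
  138→151: 13 bp
  151→160: 9 bp
  160→173: 13 bp
  173→181: 8 bp
  181→183: 2 bp
  183→192: 9 bp
  192→198: 6 bp
  198→216: 18 bp
  216→1 (wrap): 220-216+1 = 5 bp

[2,5,5,6,8,9,9,10,11,11,11,11,12,12,13,13,16,17,18,21]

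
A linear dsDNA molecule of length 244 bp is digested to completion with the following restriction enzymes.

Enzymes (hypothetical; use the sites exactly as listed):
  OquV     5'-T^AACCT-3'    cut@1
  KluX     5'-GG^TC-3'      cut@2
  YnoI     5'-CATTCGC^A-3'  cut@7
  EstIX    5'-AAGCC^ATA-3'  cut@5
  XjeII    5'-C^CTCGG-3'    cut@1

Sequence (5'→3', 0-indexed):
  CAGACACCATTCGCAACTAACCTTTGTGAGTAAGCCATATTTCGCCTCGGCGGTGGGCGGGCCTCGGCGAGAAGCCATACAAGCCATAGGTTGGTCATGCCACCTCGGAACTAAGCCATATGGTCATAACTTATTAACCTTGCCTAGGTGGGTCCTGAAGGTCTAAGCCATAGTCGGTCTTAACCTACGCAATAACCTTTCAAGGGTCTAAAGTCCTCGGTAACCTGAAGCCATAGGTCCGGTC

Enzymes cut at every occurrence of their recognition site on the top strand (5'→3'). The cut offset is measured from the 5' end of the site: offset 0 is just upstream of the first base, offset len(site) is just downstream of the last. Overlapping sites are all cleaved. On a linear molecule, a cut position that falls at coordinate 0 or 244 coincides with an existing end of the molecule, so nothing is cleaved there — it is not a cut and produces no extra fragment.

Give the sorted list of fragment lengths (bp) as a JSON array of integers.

Scan for sites:
  OquV TAACCT/1: at [17, 134, 180, 192, 220] ⇒ [18, 135, 181, 193, 221]
  KluX GGTC/2: at [92, 121, 150, 159, 175, 204, 235, 240] ⇒ [94, 123, 152, 161, 177, 206, 237, 242]
  YnoI CATTCGCA/7: at [7] ⇒ [14]
  EstIX AAGCCATA/5: at [31, 71, 80, 112, 164, 227] ⇒ [36, 76, 85, 117, 169, 232]
  XjeII CCTCGG/1: at [44, 61, 102, 214] ⇒ [45, 62, 103, 215]

All cut coordinates (distinct, sorted): [14, 18, 36, 45, 62, 76, 85, 94, 103, 117, 123, 135, 152, 161, 169, 177, 181, 193, 206, 215, 221, 232, 237, 242]

Fragment lengths:
  [0,14): 14 bp
  [14,18): 4 bp
  [18,36): 18 bp
  [36,45): 9 bp
  [45,62): 17 bp
  [62,76): 14 bp
  [76,85): 9 bp
  [85,94): 9 bp
  [94,103): 9 bp
  [103,117): 14 bp
  [117,123): 6 bp
  [123,135): 12 bp
  [135,152): 17 bp
  [152,161): 9 bp
  [161,169): 8 bp
  [169,177): 8 bp
  [177,181): 4 bp
  [181,193): 12 bp
  [193,206): 13 bp
  [206,215): 9 bp
  [215,221): 6 bp
  [221,232): 11 bp
  [232,237): 5 bp
  [237,242): 5 bp
  [242,244): 2 bp

[2,4,4,5,5,6,6,8,8,9,9,9,9,9,9,11,12,12,13,14,14,14,17,17,18]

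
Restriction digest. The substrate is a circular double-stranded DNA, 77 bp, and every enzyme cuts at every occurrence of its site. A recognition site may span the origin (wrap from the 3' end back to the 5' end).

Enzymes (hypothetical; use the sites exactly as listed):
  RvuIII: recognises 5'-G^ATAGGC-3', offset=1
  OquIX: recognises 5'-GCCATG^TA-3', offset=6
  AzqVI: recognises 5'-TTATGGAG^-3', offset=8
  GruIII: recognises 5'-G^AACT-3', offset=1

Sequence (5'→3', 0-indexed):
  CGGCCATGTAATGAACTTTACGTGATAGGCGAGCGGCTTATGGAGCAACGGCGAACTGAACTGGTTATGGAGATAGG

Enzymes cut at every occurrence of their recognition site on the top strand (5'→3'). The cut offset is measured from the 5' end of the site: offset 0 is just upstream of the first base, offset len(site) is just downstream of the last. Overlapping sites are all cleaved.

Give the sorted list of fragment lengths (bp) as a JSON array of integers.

Site scan:
  RvuIII (GATAGGC, off=1): starts [23, 71] → cuts [24, 72]
  OquIX (GCCATGTA, off=6): starts [2] → cuts [8]
  AzqVI (TTATGGAG, off=8): starts [37, 64] → cuts [45, 72]
  GruIII (GAACT, off=1): starts [12, 52, 57] → cuts [13, 53, 58]

Pooled cuts: [8, 13, 24, 45, 53, 58, 72]

Fragments:
  8→13: 5 bp
  13→24: 11 bp
  24→45: 21 bp
  45→53: 8 bp
  53→58: 5 bp
  58→72: 14 bp
  72→8 (wrap): 77-72+8 = 13 bp

[5,5,8,11,13,14,21]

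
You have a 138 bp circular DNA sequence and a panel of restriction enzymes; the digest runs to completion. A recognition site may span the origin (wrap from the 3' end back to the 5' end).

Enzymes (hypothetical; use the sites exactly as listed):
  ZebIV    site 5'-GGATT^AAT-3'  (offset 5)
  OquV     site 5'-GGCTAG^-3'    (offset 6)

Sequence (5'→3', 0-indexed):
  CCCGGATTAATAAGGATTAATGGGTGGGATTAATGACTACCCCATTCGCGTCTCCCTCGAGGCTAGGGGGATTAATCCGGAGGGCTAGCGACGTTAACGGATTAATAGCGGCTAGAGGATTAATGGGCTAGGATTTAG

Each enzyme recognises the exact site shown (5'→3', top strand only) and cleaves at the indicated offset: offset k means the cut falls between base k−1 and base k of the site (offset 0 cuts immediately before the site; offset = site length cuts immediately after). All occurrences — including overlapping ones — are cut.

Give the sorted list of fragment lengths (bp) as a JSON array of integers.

Scan for sites:
  ZebIV (GGATTAAT, off=5): starts [3, 13, 26, 68, 98, 116] → cuts [8, 18, 31, 73, 103, 121]
  OquV (GGCTAG, off=6): starts [60, 82, 109, 125] → cuts [66, 88, 115, 131]

All cut coordinates (distinct, sorted): [8, 18, 31, 66, 73, 88, 103, 115, 121, 131]

Fragment lengths:
  8→18: 10 bp
  18→31: 13 bp
  31→66: 35 bp
  66→73: 7 bp
  73→88: 15 bp
  88→103: 15 bp
  103→115: 12 bp
  115→121: 6 bp
  121→131: 10 bp
  131→8 (wrap): 138-131+8 = 15 bp

[6,7,10,10,12,13,15,15,15,35]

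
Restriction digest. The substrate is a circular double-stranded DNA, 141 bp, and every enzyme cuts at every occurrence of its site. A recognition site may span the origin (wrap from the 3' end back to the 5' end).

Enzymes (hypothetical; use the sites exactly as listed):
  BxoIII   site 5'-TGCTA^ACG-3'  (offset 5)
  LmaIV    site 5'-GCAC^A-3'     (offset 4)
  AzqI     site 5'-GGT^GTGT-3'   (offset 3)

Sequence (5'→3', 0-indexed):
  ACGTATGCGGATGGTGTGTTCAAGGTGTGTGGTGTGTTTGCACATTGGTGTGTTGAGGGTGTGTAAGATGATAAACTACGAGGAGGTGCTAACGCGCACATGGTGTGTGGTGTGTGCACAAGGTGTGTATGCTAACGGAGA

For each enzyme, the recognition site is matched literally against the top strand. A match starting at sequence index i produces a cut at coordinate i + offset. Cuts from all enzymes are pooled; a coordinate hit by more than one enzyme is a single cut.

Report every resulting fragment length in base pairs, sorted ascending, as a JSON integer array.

[5,5,6,7,7,8,8,10,10,11,11,22,31]

Per-enzyme occurrences:
  BxoIII (TGCTAACG, off=5): starts [86, 129] → cuts [91, 134]
  LmaIV (GCACA, off=4): starts [39, 95, 115] → cuts [43, 99, 119]
  AzqI (GGTGTGT, off=3): starts [12, 23, 30, 46, 57, 101, 108, 121] → cuts [15, 26, 33, 49, 60, 104, 111, 124]

All cut coordinates (distinct, sorted): [15, 26, 33, 43, 49, 60, 91, 99, 104, 111, 119, 124, 134]

Fragment lengths:
  15→26: 11 bp
  26→33: 7 bp
  33→43: 10 bp
  43→49: 6 bp
  49→60: 11 bp
  60→91: 31 bp
  91→99: 8 bp
  99→104: 5 bp
  104→111: 7 bp
  111→119: 8 bp
  119→124: 5 bp
  124→134: 10 bp
  134→15 (wrap): 141-134+15 = 22 bp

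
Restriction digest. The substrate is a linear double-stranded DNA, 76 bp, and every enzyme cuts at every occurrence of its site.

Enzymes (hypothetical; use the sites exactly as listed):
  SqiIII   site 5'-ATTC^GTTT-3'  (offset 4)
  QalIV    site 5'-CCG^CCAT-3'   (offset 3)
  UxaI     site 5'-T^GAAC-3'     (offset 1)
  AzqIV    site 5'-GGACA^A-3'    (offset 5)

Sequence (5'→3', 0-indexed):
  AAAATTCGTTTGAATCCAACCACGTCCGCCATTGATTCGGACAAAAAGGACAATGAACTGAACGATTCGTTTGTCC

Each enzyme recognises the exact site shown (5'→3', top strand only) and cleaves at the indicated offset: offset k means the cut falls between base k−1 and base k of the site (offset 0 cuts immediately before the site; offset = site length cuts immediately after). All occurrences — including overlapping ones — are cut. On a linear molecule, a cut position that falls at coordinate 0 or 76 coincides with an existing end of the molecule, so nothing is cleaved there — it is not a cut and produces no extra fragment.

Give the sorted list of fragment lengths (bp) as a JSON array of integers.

[2,5,7,8,9,9,15,21]

Site scan:
  SqiIII (ATTCGTTT, off=4): starts [3, 64] → cuts [7, 68]
  QalIV (CCGCCAT, off=3): starts [25] → cuts [28]
  UxaI (TGAAC, off=1): starts [53, 58] → cuts [54, 59]
  AzqIV (GGACAA, off=5): starts [38, 47] → cuts [43, 52]

Pooled cuts: [7, 28, 43, 52, 54, 59, 68]

Fragment lengths:
  [0,7): 7 bp
  [7,28): 21 bp
  [28,43): 15 bp
  [43,52): 9 bp
  [52,54): 2 bp
  [54,59): 5 bp
  [59,68): 9 bp
  [68,76): 8 bp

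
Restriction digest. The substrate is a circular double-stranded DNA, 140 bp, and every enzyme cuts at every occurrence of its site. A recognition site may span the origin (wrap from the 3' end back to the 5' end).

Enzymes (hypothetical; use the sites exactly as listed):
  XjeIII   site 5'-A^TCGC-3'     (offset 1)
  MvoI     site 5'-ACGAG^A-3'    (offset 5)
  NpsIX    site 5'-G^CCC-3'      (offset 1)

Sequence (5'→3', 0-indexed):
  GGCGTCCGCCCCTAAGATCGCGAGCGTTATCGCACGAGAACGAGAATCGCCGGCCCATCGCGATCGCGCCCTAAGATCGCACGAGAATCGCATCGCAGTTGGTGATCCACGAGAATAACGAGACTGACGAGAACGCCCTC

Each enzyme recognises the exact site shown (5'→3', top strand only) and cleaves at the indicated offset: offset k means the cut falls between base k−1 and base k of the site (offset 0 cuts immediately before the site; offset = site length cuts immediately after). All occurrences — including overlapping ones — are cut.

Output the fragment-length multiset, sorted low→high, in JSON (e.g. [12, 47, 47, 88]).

[2,2,4,4,5,5,6,6,7,8,9,9,9,9,9,12,13,21]

Per-enzyme occurrences:
  XjeIII ATCGC/1: at [16, 28, 45, 56, 62, 75, 86, 91] ⇒ [17, 29, 46, 57, 63, 76, 87, 92]
  MvoI ACGAGA/5: at [33, 39, 80, 108, 117, 126] ⇒ [38, 44, 85, 113, 122, 131]
  NpsIX GCCC/1: at [7, 52, 67, 134] ⇒ [8, 53, 68, 135]

Pooled cuts: [8, 17, 29, 38, 44, 46, 53, 57, 63, 68, 76, 85, 87, 92, 113, 122, 131, 135]

Fragment lengths:
  8→17: 9 bp
  17→29: 12 bp
  29→38: 9 bp
  38→44: 6 bp
  44→46: 2 bp
  46→53: 7 bp
  53→57: 4 bp
  57→63: 6 bp
  63→68: 5 bp
  68→76: 8 bp
  76→85: 9 bp
  85→87: 2 bp
  87→92: 5 bp
  92→113: 21 bp
  113→122: 9 bp
  122→131: 9 bp
  131→135: 4 bp
  135→8 (wrap): 140-135+8 = 13 bp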